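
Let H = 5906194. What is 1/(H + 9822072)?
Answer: 1/15728266 ≈ 6.3580e-8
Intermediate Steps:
1/(H + 9822072) = 1/(5906194 + 9822072) = 1/15728266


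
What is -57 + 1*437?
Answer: 380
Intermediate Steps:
-57 + 1*437 = -57 + 437 = 380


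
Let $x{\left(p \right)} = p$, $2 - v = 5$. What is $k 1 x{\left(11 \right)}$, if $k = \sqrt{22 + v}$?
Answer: $11 \sqrt{19} \approx 47.948$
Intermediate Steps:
$v = -3$ ($v = 2 - 5 = -3$)
$k = \sqrt{19}$ ($k = \sqrt{22 - 3} = \sqrt{19} \approx 4.3589$)
$k 1 x{\left(11 \right)} = \sqrt{19} \cdot 1 \cdot 11 = \sqrt{19} \cdot 11 = 11 \sqrt{19}$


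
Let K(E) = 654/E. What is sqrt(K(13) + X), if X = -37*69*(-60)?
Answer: sqrt(25895922)/13 ≈ 391.45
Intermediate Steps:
X = 153180 (X = -2553*(-60) = 153180)
sqrt(K(13) + X) = sqrt(654/13 + 153180) = sqrt(1991994/13) = sqrt(25895922)/13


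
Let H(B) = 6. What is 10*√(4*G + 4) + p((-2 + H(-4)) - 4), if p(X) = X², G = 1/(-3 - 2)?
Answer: 8*√5 ≈ 17.889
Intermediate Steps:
G = -⅕ (G = 1/(-5) = -⅕ ≈ -0.20000)
10*√(4*G + 4) + p((-2 + H(-4)) - 4) = 10*√(4*(-⅕) + 4) + ((-2 + 6) - 4)² = 10*√(-⅘ + 4) + (4 - 4)² = 10*√(16/5) + 0² = 10*(4*√5/5) + 0 = 8*√5 + 0 = 8*√5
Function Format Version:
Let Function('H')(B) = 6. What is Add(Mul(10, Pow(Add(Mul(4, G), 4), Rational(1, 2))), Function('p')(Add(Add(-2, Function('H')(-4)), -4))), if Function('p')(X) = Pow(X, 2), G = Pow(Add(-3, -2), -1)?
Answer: Mul(8, Pow(5, Rational(1, 2))) ≈ 17.889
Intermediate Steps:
G = Rational(-1, 5) (G = Pow(-5, -1) = Rational(-1, 5) ≈ -0.20000)
Add(Mul(10, Pow(Add(Mul(4, G), 4), Rational(1, 2))), Function('p')(Add(Add(-2, Function('H')(-4)), -4))) = Add(Mul(10, Pow(Add(Mul(4, Rational(-1, 5)), 4), Rational(1, 2))), Pow(Add(Add(-2, 6), -4), 2)) = Add(Mul(10, Pow(Add(Rational(-4, 5), 4), Rational(1, 2))), Pow(Add(4, -4), 2)) = Add(Mul(10, Pow(Rational(16, 5), Rational(1, 2))), Pow(0, 2)) = Add(Mul(10, Mul(Rational(4, 5), Pow(5, Rational(1, 2)))), 0) = Add(Mul(8, Pow(5, Rational(1, 2))), 0) = Mul(8, Pow(5, Rational(1, 2)))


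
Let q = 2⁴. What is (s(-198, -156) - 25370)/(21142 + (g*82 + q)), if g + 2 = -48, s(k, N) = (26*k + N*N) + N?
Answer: -3169/8529 ≈ -0.37156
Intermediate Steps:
s(k, N) = N + N² + 26*k (s(k, N) = (26*k + N²) + N = (N² + 26*k) + N = N + N² + 26*k)
q = 16
g = -50 (g = -2 - 48 = -50)
(s(-198, -156) - 25370)/(21142 + (g*82 + q)) = ((-156 + (-156)² + 26*(-198)) - 25370)/(21142 + (-50*82 + 16)) = ((-156 + 24336 - 5148) - 25370)/(21142 + (-4100 + 16)) = (19032 - 25370)/(21142 - 4084) = -6338/17058 = -6338*1/17058 = -3169/8529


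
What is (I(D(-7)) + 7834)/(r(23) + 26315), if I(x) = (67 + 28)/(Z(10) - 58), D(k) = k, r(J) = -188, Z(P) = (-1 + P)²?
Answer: 180277/600921 ≈ 0.30000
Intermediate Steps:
I(x) = 95/23 (I(x) = (67 + 28)/((-1 + 10)² - 58) = 95/(9² - 58) = 95/(81 - 58) = 95/23)
(I(D(-7)) + 7834)/(r(23) + 26315) = (95/23 + 7834)/(-188 + 26315) = (180277/23)/26127 = (180277/23)*(1/26127) = 180277/600921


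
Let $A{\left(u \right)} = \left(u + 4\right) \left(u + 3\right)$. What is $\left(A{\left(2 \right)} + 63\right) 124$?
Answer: $11532$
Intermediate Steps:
$A{\left(u \right)} = \left(3 + u\right) \left(4 + u\right)$ ($A{\left(u \right)} = \left(4 + u\right) \left(3 + u\right) = \left(3 + u\right) \left(4 + u\right)$)
$\left(A{\left(2 \right)} + 63\right) 124 = \left(\left(12 + 2^{2} + 7 \cdot 2\right) + 63\right) 124 = \left(\left(12 + 4 + 14\right) + 63\right) 124 = \left(30 + 63\right) 124 = 93 \cdot 124 = 11532$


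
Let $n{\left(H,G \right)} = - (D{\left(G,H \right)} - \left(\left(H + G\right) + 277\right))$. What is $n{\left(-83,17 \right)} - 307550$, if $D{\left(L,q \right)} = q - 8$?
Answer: $-307248$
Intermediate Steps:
$D{\left(L,q \right)} = -8 + q$ ($D{\left(L,q \right)} = q - 8 = -8 + q$)
$n{\left(H,G \right)} = 285 + G$ ($n{\left(H,G \right)} = - (\left(-8 + H\right) - \left(\left(H + G\right) + 277\right)) = - (\left(-8 + H\right) - \left(\left(G + H\right) + 277\right)) = - (\left(-8 + H\right) - \left(277 + G + H\right)) = - (-285 - G) = 285 + G$)
$n{\left(-83,17 \right)} - 307550 = \left(285 + 17\right) - 307550 = 302 - 307550 = -307248$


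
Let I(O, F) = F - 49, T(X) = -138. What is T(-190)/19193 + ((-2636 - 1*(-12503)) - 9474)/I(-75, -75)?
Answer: -7559961/2379932 ≈ -3.1765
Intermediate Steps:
I(O, F) = -49 + F
T(-190)/19193 + ((-2636 - 1*(-12503)) - 9474)/I(-75, -75) = -138/19193 + ((-2636 - 1*(-12503)) - 9474)/(-49 - 75) = -138*1/19193 + ((-2636 + 12503) - 9474)/(-124) = -138/19193 + (9867 - 9474)*(-1/124) = -138/19193 + 393*(-1/124) = -138/19193 - 393/124 = -7559961/2379932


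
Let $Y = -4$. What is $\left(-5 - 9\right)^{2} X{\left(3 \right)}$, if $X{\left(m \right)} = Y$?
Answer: $-784$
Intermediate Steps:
$X{\left(m \right)} = -4$
$\left(-5 - 9\right)^{2} X{\left(3 \right)} = \left(-5 - 9\right)^{2} \left(-4\right) = \left(-14\right)^{2} \left(-4\right) = 196 \left(-4\right) = -784$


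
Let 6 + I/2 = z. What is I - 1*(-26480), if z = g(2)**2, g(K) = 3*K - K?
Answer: 26500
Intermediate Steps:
g(K) = 2*K
z = 16 (z = (2*2)**2 = 4**2 = 16)
I = 20 (I = -12 + 2*16 = -12 + 32 = 20)
I - 1*(-26480) = 20 - 1*(-26480) = 20 + 26480 = 26500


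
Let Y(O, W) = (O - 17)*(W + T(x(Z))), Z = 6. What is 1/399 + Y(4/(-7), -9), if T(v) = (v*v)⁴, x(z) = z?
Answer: -11775724676/399 ≈ -2.9513e+7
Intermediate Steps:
T(v) = v⁸ (T(v) = (v²)⁴ = v⁸)
Y(O, W) = (-17 + O)*(1679616 + W) (Y(O, W) = (O - 17)*(W + 6⁸) = (-17 + O)*(W + 1679616) = (-17 + O)*(1679616 + W))
1/399 + Y(4/(-7), -9) = 1/399 + (-28553472 - 17*(-9) + 1679616*(4/(-7)) + (4/(-7))*(-9)) = 1/399 + (-28553472 + 153 + 1679616*(4*(-⅐)) + (4*(-⅐))*(-9)) = 1/399 + (-28553472 + 153 + 1679616*(-4/7) - 4/7*(-9)) = 1/399 + (-28553472 + 153 - 6718464/7 + 36/7) = 1/399 - 206591661/7 = -11775724676/399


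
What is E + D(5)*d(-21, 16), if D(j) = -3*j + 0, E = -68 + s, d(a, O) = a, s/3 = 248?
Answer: 991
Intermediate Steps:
s = 744 (s = 3*248 = 744)
E = 676 (E = -68 + 744 = 676)
D(j) = -3*j
E + D(5)*d(-21, 16) = 676 - 3*5*(-21) = 676 - 15*(-21) = 676 + 315 = 991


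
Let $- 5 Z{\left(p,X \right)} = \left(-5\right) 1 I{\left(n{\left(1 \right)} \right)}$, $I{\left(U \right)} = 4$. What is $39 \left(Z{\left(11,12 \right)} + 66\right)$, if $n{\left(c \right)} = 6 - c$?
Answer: $2730$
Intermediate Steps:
$Z{\left(p,X \right)} = 4$ ($Z{\left(p,X \right)} = - \frac{\left(-5\right) 1 \cdot 4}{5} = - \frac{\left(-5\right) 4}{5} = \left(- \frac{1}{5}\right) \left(-20\right) = 4$)
$39 \left(Z{\left(11,12 \right)} + 66\right) = 39 \left(4 + 66\right) = 39 \cdot 70 = 2730$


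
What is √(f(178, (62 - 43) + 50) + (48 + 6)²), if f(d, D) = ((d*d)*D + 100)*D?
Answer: 2*√37714335 ≈ 12282.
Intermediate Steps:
f(d, D) = D*(100 + D*d²) (f(d, D) = (d²*D + 100)*D = (D*d² + 100)*D = (100 + D*d²)*D = D*(100 + D*d²))
√(f(178, (62 - 43) + 50) + (48 + 6)²) = √(((62 - 43) + 50)*(100 + ((62 - 43) + 50)*178²) + (48 + 6)²) = √((19 + 50)*(100 + (19 + 50)*31684) + 54²) = √(69*(100 + 69*31684) + 2916) = √(69*(100 + 2186196) + 2916) = √(69*2186296 + 2916) = √(150854424 + 2916) = √150857340 = 2*√37714335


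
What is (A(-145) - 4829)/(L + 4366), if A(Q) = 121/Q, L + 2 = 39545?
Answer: -700326/6366805 ≈ -0.11000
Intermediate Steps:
L = 39543 (L = -2 + 39545 = 39543)
(A(-145) - 4829)/(L + 4366) = (121/(-145) - 4829)/(39543 + 4366) = (121*(-1/145) - 4829)/43909 = (-121/145 - 4829)*(1/43909) = -700326/145*1/43909 = -700326/6366805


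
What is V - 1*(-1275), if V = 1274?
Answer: 2549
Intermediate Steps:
V - 1*(-1275) = 1274 - 1*(-1275) = 1274 + 1275 = 2549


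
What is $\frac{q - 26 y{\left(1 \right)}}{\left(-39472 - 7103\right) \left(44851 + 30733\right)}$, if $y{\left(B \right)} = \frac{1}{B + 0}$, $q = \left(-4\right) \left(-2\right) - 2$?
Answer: $\frac{1}{176016240} \approx 5.6813 \cdot 10^{-9}$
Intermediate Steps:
$q = 6$ ($q = 8 - 2 = 6$)
$y{\left(B \right)} = \frac{1}{B}$
$\frac{q - 26 y{\left(1 \right)}}{\left(-39472 - 7103\right) \left(44851 + 30733\right)} = \frac{6 - \frac{26}{1}}{\left(-39472 - 7103\right) \left(44851 + 30733\right)} = \frac{6 - 26}{\left(-46575\right) 75584} = \frac{6 - 26}{-3520324800} = \left(-20\right) \left(- \frac{1}{3520324800}\right) = \frac{1}{176016240}$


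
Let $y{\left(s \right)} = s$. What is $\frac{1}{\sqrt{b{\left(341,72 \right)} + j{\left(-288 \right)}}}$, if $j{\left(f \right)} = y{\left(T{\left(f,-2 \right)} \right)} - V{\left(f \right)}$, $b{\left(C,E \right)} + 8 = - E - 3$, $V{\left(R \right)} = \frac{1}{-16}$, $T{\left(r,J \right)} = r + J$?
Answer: $- \frac{4 i \sqrt{663}}{1989} \approx - 0.051782 i$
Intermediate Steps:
$T{\left(r,J \right)} = J + r$
$V{\left(R \right)} = - \frac{1}{16}$
$b{\left(C,E \right)} = -11 - E$ ($b{\left(C,E \right)} = -8 - \left(3 + E\right) = -11 - E$)
$j{\left(f \right)} = - \frac{31}{16} + f$ ($j{\left(f \right)} = \left(-2 + f\right) - - \frac{1}{16} = \left(-2 + f\right) + \frac{1}{16} = - \frac{31}{16} + f$)
$\frac{1}{\sqrt{b{\left(341,72 \right)} + j{\left(-288 \right)}}} = \frac{1}{\sqrt{\left(-11 - 72\right) - \frac{4639}{16}}} = \frac{1}{\sqrt{-83 - \frac{4639}{16}}} = \frac{1}{\sqrt{- \frac{5967}{16}}} = \frac{1}{\frac{3}{4} i \sqrt{663}} = - \frac{4 i \sqrt{663}}{1989}$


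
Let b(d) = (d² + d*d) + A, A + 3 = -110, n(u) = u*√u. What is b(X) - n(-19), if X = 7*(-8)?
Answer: 6159 + 19*I*√19 ≈ 6159.0 + 82.819*I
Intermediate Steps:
n(u) = u^(3/2)
A = -113 (A = -3 - 110 = -113)
X = -56
b(d) = -113 + 2*d² (b(d) = (d² + d*d) - 113 = (d² + d²) - 113 = 2*d² - 113 = -113 + 2*d²)
b(X) - n(-19) = (-113 + 2*(-56)²) - (-19)^(3/2) = (-113 + 2*3136) - (-19)*I*√19 = (-113 + 6272) + 19*I*√19 = 6159 + 19*I*√19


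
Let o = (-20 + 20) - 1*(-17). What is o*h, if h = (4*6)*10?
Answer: 4080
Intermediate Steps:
o = 17 (o = 0 + 17 = 17)
h = 240 (h = 24*10 = 240)
o*h = 17*240 = 4080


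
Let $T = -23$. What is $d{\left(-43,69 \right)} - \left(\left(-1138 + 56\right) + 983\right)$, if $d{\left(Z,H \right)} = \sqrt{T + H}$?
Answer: $99 + \sqrt{46} \approx 105.78$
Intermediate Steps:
$d{\left(Z,H \right)} = \sqrt{-23 + H}$
$d{\left(-43,69 \right)} - \left(\left(-1138 + 56\right) + 983\right) = \sqrt{-23 + 69} - \left(\left(-1138 + 56\right) + 983\right) = \sqrt{46} - \left(-1082 + 983\right) = \sqrt{46} - -99 = \sqrt{46} + 99 = 99 + \sqrt{46}$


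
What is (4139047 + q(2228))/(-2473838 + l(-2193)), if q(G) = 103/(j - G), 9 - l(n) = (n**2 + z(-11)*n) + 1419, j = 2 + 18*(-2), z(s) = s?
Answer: -9362524211/16532098440 ≈ -0.56632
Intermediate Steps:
j = -34 (j = 2 - 36 = -34)
l(n) = -1410 - n**2 + 11*n (l(n) = 9 - ((n**2 - 11*n) + 1419) = 9 - (1419 + n**2 - 11*n) = 9 + (-1419 - n**2 + 11*n) = -1410 - n**2 + 11*n)
q(G) = 103/(-34 - G)
(4139047 + q(2228))/(-2473838 + l(-2193)) = (4139047 - 103/(34 + 2228))/(-2473838 + (-1410 - 1*(-2193)**2 + 11*(-2193))) = (4139047 - 103/2262)/(-2473838 + (-1410 - 1*4809249 - 24123)) = (4139047 - 103*1/2262)/(-2473838 + (-1410 - 4809249 - 24123)) = (4139047 - 103/2262)/(-2473838 - 4834782) = (9362524211/2262)/(-7308620) = (9362524211/2262)*(-1/7308620) = -9362524211/16532098440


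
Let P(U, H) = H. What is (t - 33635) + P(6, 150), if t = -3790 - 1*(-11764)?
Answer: -25511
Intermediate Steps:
t = 7974 (t = -3790 + 11764 = 7974)
(t - 33635) + P(6, 150) = (7974 - 33635) + 150 = -25661 + 150 = -25511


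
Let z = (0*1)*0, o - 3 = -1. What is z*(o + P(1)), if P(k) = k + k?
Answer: 0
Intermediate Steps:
o = 2 (o = 3 - 1 = 2)
P(k) = 2*k
z = 0 (z = 0*0 = 0)
z*(o + P(1)) = 0*(2 + 2*1) = 0*(2 + 2) = 0*4 = 0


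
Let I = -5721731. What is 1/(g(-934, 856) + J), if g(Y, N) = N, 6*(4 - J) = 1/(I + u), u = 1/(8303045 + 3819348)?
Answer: 416166430933692/357903130615097513 ≈ 0.0011628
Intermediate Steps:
u = 1/12122393 ≈ 8.2492e-8
J = 1664665735857161/416166430933692 (J = 4 - 1/(6*(-5721731 + 1/12122393)) = 4 - 1/(6*(-69361071822282/12122393)) = 4 - ⅙*(-12122393/69361071822282) = 4 + 12122393/416166430933692 = 1664665735857161/416166430933692 ≈ 4.0000)
1/(g(-934, 856) + J) = 1/(856 + 1664665735857161/416166430933692) = 1/(357903130615097513/416166430933692) = 416166430933692/357903130615097513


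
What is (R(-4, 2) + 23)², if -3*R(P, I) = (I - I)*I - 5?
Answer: 5476/9 ≈ 608.44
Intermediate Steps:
R(P, I) = 5/3 (R(P, I) = -((I - I)*I - 5)/3 = -(0*I - 5)/3 = -(0 - 5)/3 = -⅓*(-5) = 5/3)
(R(-4, 2) + 23)² = (5/3 + 23)² = (74/3)² = 5476/9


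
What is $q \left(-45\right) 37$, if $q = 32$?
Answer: $-53280$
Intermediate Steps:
$q \left(-45\right) 37 = 32 \left(-45\right) 37 = \left(-1440\right) 37 = -53280$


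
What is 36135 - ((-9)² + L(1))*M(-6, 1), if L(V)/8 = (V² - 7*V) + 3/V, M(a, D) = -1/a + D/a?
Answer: 36135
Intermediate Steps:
L(V) = -56*V + 8*V² + 24/V (L(V) = 8*((V² - 7*V) + 3/V) = 8*(V² - 7*V + 3/V) = -56*V + 8*V² + 24/V)
36135 - ((-9)² + L(1))*M(-6, 1) = 36135 - ((-9)² + 8*(3 + 1²*(-7 + 1))/1)*(-1 + 1)/(-6) = 36135 - (81 + 8*1*(3 + 1*(-6)))*(-⅙*0) = 36135 - (81 + 8*1*(3 - 6))*0 = 36135 - (81 + 8*1*(-3))*0 = 36135 - (81 - 24)*0 = 36135 - 57*0 = 36135 - 1*0 = 36135 + 0 = 36135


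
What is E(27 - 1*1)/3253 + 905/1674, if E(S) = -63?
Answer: 2838503/5445522 ≈ 0.52125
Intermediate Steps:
E(27 - 1*1)/3253 + 905/1674 = -63/3253 + 905/1674 = 2838503/5445522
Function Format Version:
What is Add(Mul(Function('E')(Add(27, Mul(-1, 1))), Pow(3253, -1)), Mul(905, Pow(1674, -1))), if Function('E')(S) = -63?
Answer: Rational(2838503, 5445522) ≈ 0.52125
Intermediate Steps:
Add(Mul(Function('E')(Add(27, Mul(-1, 1))), Pow(3253, -1)), Mul(905, Pow(1674, -1))) = Add(Mul(-63, Pow(3253, -1)), Mul(905, Pow(1674, -1))) = Add(Mul(-63, Rational(1, 3253)), Mul(905, Rational(1, 1674))) = Add(Rational(-63, 3253), Rational(905, 1674)) = Rational(2838503, 5445522)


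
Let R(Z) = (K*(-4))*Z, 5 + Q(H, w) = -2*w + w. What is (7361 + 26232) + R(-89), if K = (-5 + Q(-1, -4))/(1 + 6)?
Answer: 233015/7 ≈ 33288.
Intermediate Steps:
Q(H, w) = -5 - w (Q(H, w) = -5 + (-2*w + w) = -5 - w)
K = -6/7 (K = (-5 + (-5 - 1*(-4)))/(1 + 6) = (-5 + (-5 + 4))/7 = (-5 - 1)*(⅐) = -6*⅐ = -6/7 ≈ -0.85714)
R(Z) = 24*Z/7 (R(Z) = (-6/7*(-4))*Z = 24*Z/7)
(7361 + 26232) + R(-89) = (7361 + 26232) + (24/7)*(-89) = 33593 - 2136/7 = 233015/7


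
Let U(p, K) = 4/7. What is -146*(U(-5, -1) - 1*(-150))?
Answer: -153884/7 ≈ -21983.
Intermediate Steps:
U(p, K) = 4/7 (U(p, K) = 4*(⅐) = 4/7)
-146*(U(-5, -1) - 1*(-150)) = -146*(4/7 - 1*(-150)) = -146*(4/7 + 150) = -146*1054/7 = -153884/7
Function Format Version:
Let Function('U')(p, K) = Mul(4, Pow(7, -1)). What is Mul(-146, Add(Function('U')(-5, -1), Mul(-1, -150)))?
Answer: Rational(-153884, 7) ≈ -21983.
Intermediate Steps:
Function('U')(p, K) = Rational(4, 7) (Function('U')(p, K) = Mul(4, Rational(1, 7)) = Rational(4, 7))
Mul(-146, Add(Function('U')(-5, -1), Mul(-1, -150))) = Mul(-146, Add(Rational(4, 7), Mul(-1, -150))) = Mul(-146, Add(Rational(4, 7), 150)) = Mul(-146, Rational(1054, 7)) = Rational(-153884, 7)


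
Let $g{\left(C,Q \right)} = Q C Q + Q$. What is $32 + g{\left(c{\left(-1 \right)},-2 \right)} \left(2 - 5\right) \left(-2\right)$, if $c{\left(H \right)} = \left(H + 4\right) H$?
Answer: $-52$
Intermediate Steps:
$c{\left(H \right)} = H \left(4 + H\right)$ ($c{\left(H \right)} = \left(4 + H\right) H = H \left(4 + H\right)$)
$g{\left(C,Q \right)} = Q + C Q^{2}$ ($g{\left(C,Q \right)} = C Q Q + Q = C Q^{2} + Q = Q + C Q^{2}$)
$32 + g{\left(c{\left(-1 \right)},-2 \right)} \left(2 - 5\right) \left(-2\right) = 32 + - 2 \left(1 + - (4 - 1) \left(-2\right)\right) \left(2 - 5\right) \left(-2\right) = 32 + - 2 \left(1 + \left(-1\right) 3 \left(-2\right)\right) \left(\left(-3\right) \left(-2\right)\right) = 32 + - 2 \left(1 - -6\right) 6 = 32 + - 2 \left(1 + 6\right) 6 = 32 + \left(-2\right) 7 \cdot 6 = 32 - 84 = -52$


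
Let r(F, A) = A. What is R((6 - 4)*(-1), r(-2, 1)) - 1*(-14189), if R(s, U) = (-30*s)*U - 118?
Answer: 14131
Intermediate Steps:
R(s, U) = -118 - 30*U*s (R(s, U) = -30*U*s - 118 = -118 - 30*U*s)
R((6 - 4)*(-1), r(-2, 1)) - 1*(-14189) = (-118 - 30*1*(6 - 4)*(-1)) - 1*(-14189) = (-118 - 30*1*2*(-1)) + 14189 = (-118 - 30*1*(-2)) + 14189 = (-118 + 60) + 14189 = -58 + 14189 = 14131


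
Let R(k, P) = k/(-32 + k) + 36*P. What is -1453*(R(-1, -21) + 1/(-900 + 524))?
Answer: 13629292565/12408 ≈ 1.0984e+6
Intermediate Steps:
R(k, P) = 36*P + k/(-32 + k) (R(k, P) = k/(-32 + k) + 36*P = 36*P + k/(-32 + k))
-1453*(R(-1, -21) + 1/(-900 + 524)) = -1453*((-1 - 1152*(-21) + 36*(-21)*(-1))/(-32 - 1) + 1/(-900 + 524)) = -1453*((-1 + 24192 + 756)/(-33) + 1/(-376)) = -1453*(-1/33*24947 - 1/376) = -1453*(-24947/33 - 1/376) = -1453*(-9380105/12408) = 13629292565/12408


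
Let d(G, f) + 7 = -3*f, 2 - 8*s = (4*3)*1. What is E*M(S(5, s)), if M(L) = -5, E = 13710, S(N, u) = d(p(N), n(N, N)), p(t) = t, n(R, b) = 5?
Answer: -68550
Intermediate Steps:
s = -5/4 (s = 1/4 - 4*3/8 = 1/4 - 3/2 = -5/4 ≈ -1.2500)
d(G, f) = -7 - 3*f
S(N, u) = -22 (S(N, u) = -7 - 3*5 = -7 - 15 = -22)
E*M(S(5, s)) = 13710*(-5) = -68550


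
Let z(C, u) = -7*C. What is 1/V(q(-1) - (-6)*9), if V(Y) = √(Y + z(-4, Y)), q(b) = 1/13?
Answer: √13871/1067 ≈ 0.11038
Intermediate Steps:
q(b) = 1/13
V(Y) = √(28 + Y) (V(Y) = √(Y - 7*(-4)) = √(Y + 28) = √(28 + Y))
1/V(q(-1) - (-6)*9) = 1/(√(28 + (1/13 - (-6)*9))) = 1/(√(28 + (1/13 - 1*(-54)))) = 1/(√(28 + (1/13 + 54))) = 1/(√(28 + 703/13)) = 1/(√(1067/13)) = 1/(√13871/13) = √13871/1067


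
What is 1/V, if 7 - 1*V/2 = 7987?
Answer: -1/15960 ≈ -6.2657e-5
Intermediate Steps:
V = -15960 (V = 14 - 2*7987 = 14 - 15974 = -15960)
1/V = 1/(-15960) = -1/15960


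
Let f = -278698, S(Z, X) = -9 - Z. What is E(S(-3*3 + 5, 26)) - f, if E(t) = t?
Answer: 278693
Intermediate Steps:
E(S(-3*3 + 5, 26)) - f = (-9 - (-3*3 + 5)) - 1*(-278698) = (-9 - (-9 + 5)) + 278698 = (-9 - 1*(-4)) + 278698 = (-9 + 4) + 278698 = -5 + 278698 = 278693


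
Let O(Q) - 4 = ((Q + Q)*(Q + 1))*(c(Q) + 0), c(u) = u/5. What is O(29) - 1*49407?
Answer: -39311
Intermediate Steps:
c(u) = u/5 (c(u) = u*(⅕) = u/5)
O(Q) = 4 + 2*Q²*(1 + Q)/5 (O(Q) = 4 + ((Q + Q)*(Q + 1))*(Q/5 + 0) = 4 + ((2*Q)*(1 + Q))*(Q/5) = 4 + (2*Q*(1 + Q))*(Q/5) = 4 + 2*Q²*(1 + Q)/5)
O(29) - 1*49407 = (4 + (⅖)*29² + (⅖)*29³) - 1*49407 = (4 + (⅖)*841 + (⅖)*24389) - 49407 = (4 + 1682/5 + 48778/5) - 49407 = 10096 - 49407 = -39311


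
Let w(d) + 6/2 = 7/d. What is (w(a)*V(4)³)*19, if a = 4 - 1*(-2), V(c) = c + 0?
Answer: -6688/3 ≈ -2229.3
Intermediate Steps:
V(c) = c
a = 6 (a = 4 + 2 = 6)
w(d) = -3 + 7/d
(w(a)*V(4)³)*19 = ((-3 + 7/6)*4³)*19 = ((-3 + 7*(⅙))*64)*19 = ((-3 + 7/6)*64)*19 = -11/6*64*19 = -352/3*19 = -6688/3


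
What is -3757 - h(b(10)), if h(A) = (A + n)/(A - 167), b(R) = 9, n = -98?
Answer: -593695/158 ≈ -3757.6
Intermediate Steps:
h(A) = (-98 + A)/(-167 + A) (h(A) = (A - 98)/(A - 167) = (-98 + A)/(-167 + A))
-3757 - h(b(10)) = -3757 - (-98 + 9)/(-167 + 9) = -3757 - (-89)/(-158) = -3757 - (-1)*(-89)/158 = -3757 - 1*89/158 = -3757 - 89/158 = -593695/158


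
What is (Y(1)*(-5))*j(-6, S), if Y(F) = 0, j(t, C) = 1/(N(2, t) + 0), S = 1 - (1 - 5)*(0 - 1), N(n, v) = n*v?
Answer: 0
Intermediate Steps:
S = -3 (S = 1 - (-4)*(-1) = 1 - 1*4 = 1 - 4 = -3)
j(t, C) = 1/(2*t) (j(t, C) = 1/(2*t + 0) = 1/(2*t))
(Y(1)*(-5))*j(-6, S) = (0*(-5))*((½)/(-6)) = 0*((½)*(-⅙)) = 0*(-1/12) = 0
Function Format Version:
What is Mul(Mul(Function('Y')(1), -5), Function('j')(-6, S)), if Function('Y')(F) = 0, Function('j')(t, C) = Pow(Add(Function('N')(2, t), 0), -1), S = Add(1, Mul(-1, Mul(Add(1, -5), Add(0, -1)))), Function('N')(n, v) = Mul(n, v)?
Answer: 0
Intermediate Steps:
S = -3 (S = Add(1, Mul(-1, Mul(-4, -1))) = Add(1, Mul(-1, 4)) = Add(1, -4) = -3)
Function('j')(t, C) = Mul(Rational(1, 2), Pow(t, -1)) (Function('j')(t, C) = Pow(Add(Mul(2, t), 0), -1) = Pow(Mul(2, t), -1) = Mul(Rational(1, 2), Pow(t, -1)))
Mul(Mul(Function('Y')(1), -5), Function('j')(-6, S)) = Mul(Mul(0, -5), Mul(Rational(1, 2), Pow(-6, -1))) = Mul(0, Mul(Rational(1, 2), Rational(-1, 6))) = Mul(0, Rational(-1, 12)) = 0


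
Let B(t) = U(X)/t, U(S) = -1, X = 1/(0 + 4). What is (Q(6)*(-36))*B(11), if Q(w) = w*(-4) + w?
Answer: -648/11 ≈ -58.909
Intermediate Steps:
X = ¼ (X = 1/4 = ¼ ≈ 0.25000)
Q(w) = -3*w (Q(w) = -4*w + w = -3*w)
B(t) = -1/t
(Q(6)*(-36))*B(11) = (-3*6*(-36))*(-1/11) = (-18*(-36))*(-1*1/11) = 648*(-1/11) = -648/11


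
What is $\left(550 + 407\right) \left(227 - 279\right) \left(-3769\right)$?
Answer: $187560516$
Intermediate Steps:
$\left(550 + 407\right) \left(227 - 279\right) \left(-3769\right) = 957 \left(-52\right) \left(-3769\right) = \left(-49764\right) \left(-3769\right) = 187560516$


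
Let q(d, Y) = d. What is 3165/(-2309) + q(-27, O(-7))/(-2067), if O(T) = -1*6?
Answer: -2159904/1590901 ≈ -1.3577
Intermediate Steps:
O(T) = -6
3165/(-2309) + q(-27, O(-7))/(-2067) = 3165/(-2309) - 27/(-2067) = 3165*(-1/2309) - 27*(-1/2067) = -3165/2309 + 9/689 = -2159904/1590901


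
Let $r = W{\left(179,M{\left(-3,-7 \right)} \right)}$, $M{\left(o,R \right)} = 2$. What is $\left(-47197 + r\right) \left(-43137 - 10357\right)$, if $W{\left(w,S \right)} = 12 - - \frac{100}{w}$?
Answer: $\frac{451811126410}{179} \approx 2.5241 \cdot 10^{9}$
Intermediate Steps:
$W{\left(w,S \right)} = 12 + \frac{100}{w}$
$r = \frac{2248}{179}$ ($r = 12 + \frac{100}{179} = \frac{2248}{179} \approx 12.559$)
$\left(-47197 + r\right) \left(-43137 - 10357\right) = \left(-47197 + \frac{2248}{179}\right) \left(-43137 - 10357\right) = \left(- \frac{8446015}{179}\right) \left(-53494\right) = \frac{451811126410}{179}$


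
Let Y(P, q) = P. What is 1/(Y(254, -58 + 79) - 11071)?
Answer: -1/10817 ≈ -9.2447e-5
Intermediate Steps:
1/(Y(254, -58 + 79) - 11071) = 1/(254 - 11071) = 1/(-10817) = -1/10817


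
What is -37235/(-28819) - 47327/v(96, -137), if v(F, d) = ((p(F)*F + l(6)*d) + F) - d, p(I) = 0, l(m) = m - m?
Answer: -1355241058/6714827 ≈ -201.83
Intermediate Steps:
l(m) = 0
v(F, d) = F - d (v(F, d) = ((0*F + 0*d) + F) - d = ((0 + 0) + F) - d = (0 + F) - d = F - d)
-37235/(-28819) - 47327/v(96, -137) = -37235/(-28819) - 47327/(96 - 1*(-137)) = -37235*(-1/28819) - 47327/(96 + 137) = 37235/28819 - 47327/233 = -1355241058/6714827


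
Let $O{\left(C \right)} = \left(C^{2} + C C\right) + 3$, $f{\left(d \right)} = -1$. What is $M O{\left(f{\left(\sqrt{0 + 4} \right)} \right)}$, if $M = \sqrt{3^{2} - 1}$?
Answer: $10 \sqrt{2} \approx 14.142$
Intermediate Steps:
$O{\left(C \right)} = 3 + 2 C^{2}$ ($O{\left(C \right)} = \left(C^{2} + C^{2}\right) + 3 = 2 C^{2} + 3 = 3 + 2 C^{2}$)
$M = 2 \sqrt{2}$ ($M = \sqrt{9 - 1} = \sqrt{8} = 2 \sqrt{2} \approx 2.8284$)
$M O{\left(f{\left(\sqrt{0 + 4} \right)} \right)} = 2 \sqrt{2} \left(3 + 2 \left(-1\right)^{2}\right) = 2 \sqrt{2} \left(3 + 2 \cdot 1\right) = 2 \sqrt{2} \left(3 + 2\right) = 2 \sqrt{2} \cdot 5 = 10 \sqrt{2}$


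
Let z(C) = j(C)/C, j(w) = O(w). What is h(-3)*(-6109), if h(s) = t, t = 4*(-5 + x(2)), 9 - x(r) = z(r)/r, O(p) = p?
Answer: -85526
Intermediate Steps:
j(w) = w
z(C) = 1 (z(C) = C/C = 1)
x(r) = 9 - 1/r
t = 14 (t = 4*(-5 + (9 - 1/2)) = 4*(-5 + (9 - 1*½)) = 4*(-5 + (9 - ½)) = 4*(-5 + 17/2) = 4*(7/2) = 14)
h(s) = 14
h(-3)*(-6109) = 14*(-6109) = -85526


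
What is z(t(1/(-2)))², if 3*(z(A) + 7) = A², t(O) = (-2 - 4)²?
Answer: 180625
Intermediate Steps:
t(O) = 36 (t(O) = (-6)² = 36)
z(A) = -7 + A²/3
z(t(1/(-2)))² = (-7 + (⅓)*36²)² = (-7 + (⅓)*1296)² = (-7 + 432)² = 425² = 180625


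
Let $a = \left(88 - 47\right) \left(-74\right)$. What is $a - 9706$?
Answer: $-12740$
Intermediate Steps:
$a = -3034$ ($a = 41 \left(-74\right) = -3034$)
$a - 9706 = -3034 - 9706 = -12740$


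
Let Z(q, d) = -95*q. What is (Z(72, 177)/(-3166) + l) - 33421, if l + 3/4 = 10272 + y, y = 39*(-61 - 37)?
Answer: -170771441/6332 ≈ -26970.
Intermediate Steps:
y = -3822 (y = 39*(-98) = -3822)
l = 25797/4 (l = -¾ + (10272 - 3822) = -¾ + 6450 = 25797/4 ≈ 6449.3)
(Z(72, 177)/(-3166) + l) - 33421 = (-95*72/(-3166) + 25797/4) - 33421 = (-6840*(-1/3166) + 25797/4) - 33421 = (3420/1583 + 25797/4) - 33421 = 40850331/6332 - 33421 = -170771441/6332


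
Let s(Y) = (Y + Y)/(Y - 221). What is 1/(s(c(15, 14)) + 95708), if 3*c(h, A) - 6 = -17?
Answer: 337/32253607 ≈ 1.0448e-5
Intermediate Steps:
c(h, A) = -11/3 (c(h, A) = 2 + (⅓)*(-17) = 2 - 17/3 = -11/3)
s(Y) = 2*Y/(-221 + Y) (s(Y) = (2*Y)/(-221 + Y) = 2*Y/(-221 + Y))
1/(s(c(15, 14)) + 95708) = 1/(2*(-11/3)/(-221 - 11/3) + 95708) = 1/(2*(-11/3)/(-674/3) + 95708) = 1/(2*(-11/3)*(-3/674) + 95708) = 1/(11/337 + 95708) = 1/(32253607/337) = 337/32253607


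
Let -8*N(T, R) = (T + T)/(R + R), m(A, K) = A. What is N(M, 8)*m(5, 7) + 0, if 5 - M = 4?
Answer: -5/64 ≈ -0.078125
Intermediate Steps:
M = 1 (M = 5 - 1*4 = 5 - 4 = 1)
N(T, R) = -T/(8*R) (N(T, R) = -(T + T)/(8*(R + R)) = -2*T/(8*(2*R)) = -2*T*1/(2*R)/8 = -T/(8*R))
N(M, 8)*m(5, 7) + 0 = -1/8*1/8*5 + 0 = -1/8*1*1/8*5 + 0 = -1/64*5 + 0 = -5/64 + 0 = -5/64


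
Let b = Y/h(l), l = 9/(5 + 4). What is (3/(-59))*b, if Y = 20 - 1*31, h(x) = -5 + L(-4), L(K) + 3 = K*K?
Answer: 33/472 ≈ 0.069915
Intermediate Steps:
L(K) = -3 + K² (L(K) = -3 + K*K = -3 + K²)
l = 1 (l = 9/9 = 9*(⅑) = 1)
h(x) = 8 (h(x) = -5 + (-3 + (-4)²) = -5 + (-3 + 16) = -5 + 13 = 8)
Y = -11 (Y = 20 - 31 = -11)
b = -11/8 ≈ -1.3750
(3/(-59))*b = (3/(-59))*(-11/8) = -1/59*3*(-11/8) = -3/59*(-11/8) = 33/472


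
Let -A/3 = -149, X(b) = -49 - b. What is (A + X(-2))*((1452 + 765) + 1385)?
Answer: 1440800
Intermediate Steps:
A = 447 (A = -3*(-149) = 447)
(A + X(-2))*((1452 + 765) + 1385) = (447 + (-49 - 1*(-2)))*((1452 + 765) + 1385) = (447 + (-49 + 2))*(2217 + 1385) = (447 - 47)*3602 = 400*3602 = 1440800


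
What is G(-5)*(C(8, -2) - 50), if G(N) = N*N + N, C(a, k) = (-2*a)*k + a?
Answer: -200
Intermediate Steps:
C(a, k) = a - 2*a*k (C(a, k) = -2*a*k + a = a - 2*a*k)
G(N) = N + N² (G(N) = N² + N = N + N²)
G(-5)*(C(8, -2) - 50) = (-5*(1 - 5))*(8*(1 - 2*(-2)) - 50) = (-5*(-4))*(8*(1 + 4) - 50) = 20*(8*5 - 50) = 20*(40 - 50) = 20*(-10) = -200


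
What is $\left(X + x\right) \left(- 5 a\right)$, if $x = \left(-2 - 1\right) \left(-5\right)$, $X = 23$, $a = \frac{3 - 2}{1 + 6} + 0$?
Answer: $- \frac{190}{7} \approx -27.143$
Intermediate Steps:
$a = \frac{1}{7}$ ($a = 1 \cdot \frac{1}{7} + 0 = \frac{1}{7} + 0 = \frac{1}{7} \approx 0.14286$)
$x = 15$ ($x = \left(-3\right) \left(-5\right) = 15$)
$\left(X + x\right) \left(- 5 a\right) = \left(23 + 15\right) \left(\left(-5\right) \frac{1}{7}\right) = 38 \left(- \frac{5}{7}\right) = - \frac{190}{7}$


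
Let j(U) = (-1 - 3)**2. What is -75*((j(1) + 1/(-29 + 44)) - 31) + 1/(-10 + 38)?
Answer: 31361/28 ≈ 1120.0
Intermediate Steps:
j(U) = 16 (j(U) = (-4)**2 = 16)
-75*((j(1) + 1/(-29 + 44)) - 31) + 1/(-10 + 38) = -75*((16 + 1/(-29 + 44)) - 31) + 1/(-10 + 38) = -75*((16 + 1/15) - 31) + 1/28 = -75*(241/15 - 31) + 1/28 = -75*(-224/15) + 1/28 = 1120 + 1/28 = 31361/28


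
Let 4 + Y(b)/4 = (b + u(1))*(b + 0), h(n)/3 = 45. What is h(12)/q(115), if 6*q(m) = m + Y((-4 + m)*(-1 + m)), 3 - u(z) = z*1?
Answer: 2/1581719 ≈ 1.2644e-6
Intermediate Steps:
h(n) = 135 (h(n) = 3*45 = 135)
u(z) = 3 - z
Y(b) = -16 + 4*b*(2 + b) (Y(b) = -16 + 4*((b + (3 - 1*1))*(b + 0)) = -16 + 4*((b + (3 - 1))*b) = -16 + 4*((b + 2)*b) = -16 + 4*((2 + b)*b) = -16 + 4*(b*(2 + b)) = -16 + 4*b*(2 + b))
q(m) = -8/3 + m/6 + 2*(-1 + m)²*(-4 + m)²/3 + 4*(-1 + m)*(-4 + m)/3 (q(m) = (m + (-16 + 4*((-4 + m)*(-1 + m))² + 8*((-4 + m)*(-1 + m))))/6 = (m + (-16 + 4*((-1 + m)*(-4 + m))² + 8*((-1 + m)*(-4 + m))))/6 = (m + (-16 + 4*((-1 + m)²*(-4 + m)²) + 8*(-1 + m)*(-4 + m)))/6 = (m + (-16 + 4*(-1 + m)²*(-4 + m)² + 8*(-1 + m)*(-4 + m)))/6 = (-16 + m + 4*(-1 + m)²*(-4 + m)² + 8*(-1 + m)*(-4 + m))/6 = -8/3 + m/6 + 2*(-1 + m)²*(-4 + m)²/3 + 4*(-1 + m)*(-4 + m)/3)
h(12)/q(115) = 135/(40/3 - 199/6*115 - 20/3*115³ + (⅔)*115⁴ + (70/3)*115²) = 135/(40/3 - 22885/6 - 20/3*1520875 + (⅔)*174900625 + (70/3)*13225) = 135/(40/3 - 22885/6 - 30417500/3 + 349801250/3 + 925750/3) = 135/(213532065/2) = 135*(2/213532065) = 2/1581719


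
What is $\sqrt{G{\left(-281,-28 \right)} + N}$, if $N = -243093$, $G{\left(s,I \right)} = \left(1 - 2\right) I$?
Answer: $i \sqrt{243065} \approx 493.02 i$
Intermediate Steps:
$G{\left(s,I \right)} = - I$
$\sqrt{G{\left(-281,-28 \right)} + N} = \sqrt{\left(-1\right) \left(-28\right) - 243093} = \sqrt{28 - 243093} = \sqrt{-243065} = i \sqrt{243065}$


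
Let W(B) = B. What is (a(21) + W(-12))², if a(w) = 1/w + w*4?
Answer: 2289169/441 ≈ 5190.9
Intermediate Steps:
a(w) = 1/w + 4*w
(a(21) + W(-12))² = ((1/21 + 4*21) - 12)² = ((1/21 + 84) - 12)² = (1765/21 - 12)² = (1513/21)² = 2289169/441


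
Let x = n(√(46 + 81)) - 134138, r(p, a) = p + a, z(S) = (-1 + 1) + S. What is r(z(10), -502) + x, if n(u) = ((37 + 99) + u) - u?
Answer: -134494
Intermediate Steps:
z(S) = S (z(S) = 0 + S = S)
r(p, a) = a + p
n(u) = 136 (n(u) = (136 + u) - u = 136)
x = -134002 (x = 136 - 134138 = -134002)
r(z(10), -502) + x = (-502 + 10) - 134002 = -492 - 134002 = -134494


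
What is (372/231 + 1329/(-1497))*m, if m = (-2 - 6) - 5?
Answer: -360945/38423 ≈ -9.3940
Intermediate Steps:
m = -13 (m = -8 - 5 = -13)
(372/231 + 1329/(-1497))*m = (372/231 + 1329/(-1497))*(-13) = (372*(1/231) + 1329*(-1/1497))*(-13) = (124/77 - 443/499)*(-13) = (27765/38423)*(-13) = -360945/38423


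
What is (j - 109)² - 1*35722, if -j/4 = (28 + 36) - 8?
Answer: 75167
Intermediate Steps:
j = -224 (j = -4*((28 + 36) - 8) = -4*(64 - 8) = -4*56 = -224)
(j - 109)² - 1*35722 = (-224 - 109)² - 1*35722 = (-333)² - 35722 = 110889 - 35722 = 75167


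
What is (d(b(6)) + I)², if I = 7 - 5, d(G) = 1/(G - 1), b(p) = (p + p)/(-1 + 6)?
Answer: 361/49 ≈ 7.3673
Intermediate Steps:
b(p) = 2*p/5 (b(p) = (2*p)/5 = (2*p)*(⅕) = 2*p/5)
d(G) = 1/(-1 + G)
I = 2
(d(b(6)) + I)² = (1/(-1 + (⅖)*6) + 2)² = (1/(-1 + 12/5) + 2)² = (1/(7/5) + 2)² = (5/7 + 2)² = (19/7)² = 361/49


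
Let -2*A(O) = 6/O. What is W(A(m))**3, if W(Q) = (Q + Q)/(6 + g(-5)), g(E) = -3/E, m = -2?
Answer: 125/1331 ≈ 0.093914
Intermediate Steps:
A(O) = -3/O
W(Q) = 10*Q/33 (W(Q) = (Q + Q)/(6 - 3/(-5)) = (2*Q)/(6 - 3*(-1/5)) = (2*Q)/(6 + 3/5) = (2*Q)/(33/5) = (2*Q)*(5/33) = 10*Q/33)
W(A(m))**3 = (10*(-3/(-2))/33)**3 = (10*(-3*(-1/2))/33)**3 = ((10/33)*(3/2))**3 = (5/11)**3 = 125/1331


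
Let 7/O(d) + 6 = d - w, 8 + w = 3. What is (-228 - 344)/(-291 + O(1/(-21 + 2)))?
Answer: 11440/5953 ≈ 1.9217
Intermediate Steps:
w = -5 (w = -8 + 3 = -5)
O(d) = 7/(-1 + d) (O(d) = 7/(-6 + (d - 1*(-5))) = 7/(-6 + (d + 5)) = 7/(-6 + (5 + d)) = 7/(-1 + d))
(-228 - 344)/(-291 + O(1/(-21 + 2))) = (-228 - 344)/(-291 + 7/(-1 + 1/(-21 + 2))) = -572/(-291 + 7/(-1 + 1/(-19))) = -572/(-291 + 7/(-1 - 1/19)) = -572/(-291 + 7/(-20/19)) = -572/(-291 + 7*(-19/20)) = -572/(-291 - 133/20) = -572/(-5953/20) = -572*(-20/5953) = 11440/5953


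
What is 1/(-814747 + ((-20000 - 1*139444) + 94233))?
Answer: -1/879958 ≈ -1.1364e-6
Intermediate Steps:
1/(-814747 + ((-20000 - 1*139444) + 94233)) = 1/(-814747 + ((-20000 - 139444) + 94233)) = 1/(-814747 + (-159444 + 94233)) = 1/(-814747 - 65211) = 1/(-879958) = -1/879958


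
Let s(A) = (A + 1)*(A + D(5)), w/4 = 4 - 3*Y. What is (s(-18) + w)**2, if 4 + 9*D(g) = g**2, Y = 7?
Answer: 354025/9 ≈ 39336.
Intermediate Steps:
D(g) = -4/9 + g**2/9
w = -68 (w = 4*(4 - 3*7) = 4*(4 - 21) = 4*(-17) = -68)
s(A) = (1 + A)*(7/3 + A) (s(A) = (A + 1)*(A + (-4/9 + (1/9)*5**2)) = (1 + A)*(A + (-4/9 + (1/9)*25)) = (1 + A)*(A + (-4/9 + 25/9)) = (1 + A)*(A + 7/3) = (1 + A)*(7/3 + A))
(s(-18) + w)**2 = ((7/3 + (-18)**2 + (10/3)*(-18)) - 68)**2 = ((7/3 + 324 - 60) - 68)**2 = (799/3 - 68)**2 = (595/3)**2 = 354025/9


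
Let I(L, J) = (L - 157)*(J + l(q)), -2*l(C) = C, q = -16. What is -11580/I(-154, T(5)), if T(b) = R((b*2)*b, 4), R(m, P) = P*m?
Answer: 2895/16172 ≈ 0.17901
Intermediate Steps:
l(C) = -C/2
T(b) = 8*b**2 (T(b) = 4*((b*2)*b) = 4*((2*b)*b) = 4*(2*b**2) = 8*b**2)
I(L, J) = (-157 + L)*(8 + J) (I(L, J) = (L - 157)*(J - 1/2*(-16)) = (-157 + L)*(J + 8) = (-157 + L)*(8 + J))
-11580/I(-154, T(5)) = -11580/(-1256 - 1256*5**2 + 8*(-154) + (8*5**2)*(-154)) = -11580/(-1256 - 1256*25 - 1232 + (8*25)*(-154)) = -11580/(-1256 - 157*200 - 1232 + 200*(-154)) = -11580/(-1256 - 31400 - 1232 - 30800) = -11580/(-64688) = -11580*(-1/64688) = 2895/16172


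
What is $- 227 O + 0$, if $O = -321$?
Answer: $72867$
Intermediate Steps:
$- 227 O + 0 = \left(-227\right) \left(-321\right) + 0 = 72867 + 0 = 72867$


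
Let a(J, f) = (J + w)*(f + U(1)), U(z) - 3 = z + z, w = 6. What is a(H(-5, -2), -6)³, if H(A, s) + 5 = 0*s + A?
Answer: 64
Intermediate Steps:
H(A, s) = -5 + A (H(A, s) = -5 + (0*s + A) = -5 + (0 + A) = -5 + A)
U(z) = 3 + 2*z (U(z) = 3 + (z + z) = 3 + 2*z)
a(J, f) = (5 + f)*(6 + J) (a(J, f) = (J + 6)*(f + (3 + 2*1)) = (6 + J)*(f + (3 + 2)) = (6 + J)*(f + 5) = (6 + J)*(5 + f) = (5 + f)*(6 + J))
a(H(-5, -2), -6)³ = (30 + 5*(-5 - 5) + 6*(-6) + (-5 - 5)*(-6))³ = (30 + 5*(-10) - 36 - 10*(-6))³ = (30 - 50 - 36 + 60)³ = 4³ = 64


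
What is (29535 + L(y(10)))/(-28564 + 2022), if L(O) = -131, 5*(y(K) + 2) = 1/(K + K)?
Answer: -14702/13271 ≈ -1.1078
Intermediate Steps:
y(K) = -2 + 1/(10*K) (y(K) = -2 + 1/(5*(K + K)) = -2 + 1/(5*((2*K))) = -2 + (1/(2*K))/5 = -2 + 1/(10*K))
(29535 + L(y(10)))/(-28564 + 2022) = (29535 - 131)/(-28564 + 2022) = 29404/(-26542) = 29404*(-1/26542) = -14702/13271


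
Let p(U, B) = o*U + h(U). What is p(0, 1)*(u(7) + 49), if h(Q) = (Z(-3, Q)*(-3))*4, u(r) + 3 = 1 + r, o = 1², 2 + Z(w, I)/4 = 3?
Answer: -2592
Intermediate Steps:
Z(w, I) = 4 (Z(w, I) = -8 + 4*3 = -8 + 12 = 4)
o = 1
u(r) = -2 + r (u(r) = -3 + (1 + r) = -2 + r)
h(Q) = -48 (h(Q) = (4*(-3))*4 = -12*4 = -48)
p(U, B) = -48 + U (p(U, B) = 1*U - 48 = U - 48 = -48 + U)
p(0, 1)*(u(7) + 49) = (-48 + 0)*((-2 + 7) + 49) = -48*(5 + 49) = -48*54 = -2592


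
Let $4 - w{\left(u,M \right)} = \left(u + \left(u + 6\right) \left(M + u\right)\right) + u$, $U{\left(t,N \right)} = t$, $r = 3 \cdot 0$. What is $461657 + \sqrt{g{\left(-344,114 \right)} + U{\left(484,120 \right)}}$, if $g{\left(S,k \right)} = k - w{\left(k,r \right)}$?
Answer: $461657 + \sqrt{14502} \approx 4.6178 \cdot 10^{5}$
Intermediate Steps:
$r = 0$
$w{\left(u,M \right)} = 4 - 2 u - \left(6 + u\right) \left(M + u\right)$ ($w{\left(u,M \right)} = 4 - \left(\left(u + \left(u + 6\right) \left(M + u\right)\right) + u\right) = 4 - \left(\left(u + \left(6 + u\right) \left(M + u\right)\right) + u\right) = 4 - \left(2 u + \left(6 + u\right) \left(M + u\right)\right) = 4 - 2 u - \left(6 + u\right) \left(M + u\right)$)
$g{\left(S,k \right)} = -4 + k^{2} + 9 k$ ($g{\left(S,k \right)} = k - \left(4 - k^{2} - 8 k - 0 - 0 k\right) = k - \left(4 - k^{2} - 8 k + 0 + 0\right) = k - \left(4 - k^{2} - 8 k\right) = k + \left(-4 + k^{2} + 8 k\right) = -4 + k^{2} + 9 k$)
$461657 + \sqrt{g{\left(-344,114 \right)} + U{\left(484,120 \right)}} = 461657 + \sqrt{\left(-4 + 114^{2} + 9 \cdot 114\right) + 484} = 461657 + \sqrt{\left(-4 + 12996 + 1026\right) + 484} = 461657 + \sqrt{14018 + 484} = 461657 + \sqrt{14502}$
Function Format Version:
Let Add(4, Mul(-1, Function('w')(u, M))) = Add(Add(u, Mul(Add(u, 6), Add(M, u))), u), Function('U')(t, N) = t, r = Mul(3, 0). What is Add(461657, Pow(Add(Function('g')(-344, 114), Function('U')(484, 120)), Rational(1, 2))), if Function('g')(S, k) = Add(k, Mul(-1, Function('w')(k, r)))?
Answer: Add(461657, Pow(14502, Rational(1, 2))) ≈ 4.6178e+5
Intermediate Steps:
r = 0
Function('w')(u, M) = Add(4, Mul(-2, u), Mul(-1, Add(6, u), Add(M, u))) (Function('w')(u, M) = Add(4, Mul(-1, Add(Add(u, Mul(Add(u, 6), Add(M, u))), u))) = Add(4, Mul(-1, Add(Add(u, Mul(Add(6, u), Add(M, u))), u))) = Add(4, Mul(-1, Add(Mul(2, u), Mul(Add(6, u), Add(M, u))))) = Add(4, Add(Mul(-2, u), Mul(-1, Add(6, u), Add(M, u)))) = Add(4, Mul(-2, u), Mul(-1, Add(6, u), Add(M, u))))
Function('g')(S, k) = Add(-4, Pow(k, 2), Mul(9, k)) (Function('g')(S, k) = Add(k, Mul(-1, Add(4, Mul(-1, Pow(k, 2)), Mul(-8, k), Mul(-6, 0), Mul(-1, 0, k)))) = Add(k, Mul(-1, Add(4, Mul(-1, Pow(k, 2)), Mul(-8, k), 0, 0))) = Add(k, Mul(-1, Add(4, Mul(-1, Pow(k, 2)), Mul(-8, k)))) = Add(k, Add(-4, Pow(k, 2), Mul(8, k))) = Add(-4, Pow(k, 2), Mul(9, k)))
Add(461657, Pow(Add(Function('g')(-344, 114), Function('U')(484, 120)), Rational(1, 2))) = Add(461657, Pow(Add(Add(-4, Pow(114, 2), Mul(9, 114)), 484), Rational(1, 2))) = Add(461657, Pow(Add(Add(-4, 12996, 1026), 484), Rational(1, 2))) = Add(461657, Pow(Add(14018, 484), Rational(1, 2))) = Add(461657, Pow(14502, Rational(1, 2)))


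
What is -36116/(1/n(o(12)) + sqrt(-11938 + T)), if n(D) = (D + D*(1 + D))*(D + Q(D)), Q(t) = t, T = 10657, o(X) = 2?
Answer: 1155712*I/(-I + 32*sqrt(1281)) ≈ -0.88105 + 1009.1*I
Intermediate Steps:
n(D) = 2*D*(D + D*(1 + D)) (n(D) = (D + D*(1 + D))*(D + D) = (D + D*(1 + D))*(2*D) = 2*D*(D + D*(1 + D)))
-36116/(1/n(o(12)) + sqrt(-11938 + T)) = -36116/(1/(2*2**2*(2 + 2)) + sqrt(-11938 + 10657)) = -36116/(1/(2*4*4) + sqrt(-1281)) = -36116/(1/32 + I*sqrt(1281))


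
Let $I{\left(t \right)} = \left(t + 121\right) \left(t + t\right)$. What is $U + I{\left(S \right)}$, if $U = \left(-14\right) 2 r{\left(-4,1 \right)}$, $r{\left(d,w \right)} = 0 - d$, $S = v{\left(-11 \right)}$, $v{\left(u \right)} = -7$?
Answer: $-1708$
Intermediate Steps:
$S = -7$
$I{\left(t \right)} = 2 t \left(121 + t\right)$ ($I{\left(t \right)} = \left(121 + t\right) 2 t = 2 t \left(121 + t\right)$)
$r{\left(d,w \right)} = - d$
$U = -112$ ($U = \left(-14\right) 2 \left(\left(-1\right) \left(-4\right)\right) = \left(-28\right) 4 = -112$)
$U + I{\left(S \right)} = -112 + 2 \left(-7\right) \left(121 - 7\right) = -112 + 2 \left(-7\right) 114 = -112 - 1596 = -1708$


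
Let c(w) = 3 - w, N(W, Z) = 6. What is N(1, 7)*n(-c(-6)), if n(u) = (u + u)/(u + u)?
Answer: 6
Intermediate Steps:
n(u) = 1 (n(u) = (2*u)/((2*u)) = (2*u)*(1/(2*u)) = 1)
N(1, 7)*n(-c(-6)) = 6*1 = 6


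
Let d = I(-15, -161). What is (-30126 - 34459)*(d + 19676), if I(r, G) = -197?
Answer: -1258051215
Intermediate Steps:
d = -197
(-30126 - 34459)*(d + 19676) = (-30126 - 34459)*(-197 + 19676) = -64585*19479 = -1258051215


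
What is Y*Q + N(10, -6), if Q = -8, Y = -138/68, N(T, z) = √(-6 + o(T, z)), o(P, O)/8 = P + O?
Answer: 276/17 + √26 ≈ 21.334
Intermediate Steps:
o(P, O) = 8*O + 8*P (o(P, O) = 8*(P + O) = 8*(O + P) = 8*O + 8*P)
N(T, z) = √(-6 + 8*T + 8*z) (N(T, z) = √(-6 + (8*z + 8*T)) = √(-6 + (8*T + 8*z)) = √(-6 + 8*T + 8*z))
Y = -69/34 (Y = -138*1/68 = -69/34 ≈ -2.0294)
Y*Q + N(10, -6) = -69/34*(-8) + √(-6 + 8*10 + 8*(-6)) = 276/17 + √(-6 + 80 - 48) = 276/17 + √26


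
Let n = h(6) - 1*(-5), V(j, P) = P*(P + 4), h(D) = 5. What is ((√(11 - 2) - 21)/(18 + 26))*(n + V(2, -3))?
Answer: -63/22 ≈ -2.8636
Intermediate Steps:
V(j, P) = P*(4 + P)
n = 10 (n = 5 - 1*(-5) = 5 + 5 = 10)
((√(11 - 2) - 21)/(18 + 26))*(n + V(2, -3)) = ((√(11 - 2) - 21)/(18 + 26))*(10 - 3*(4 - 3)) = ((√9 - 21)/44)*(10 - 3*1) = ((3 - 21)*(1/44))*(10 - 3) = -18*1/44*7 = -9/22*7 = -63/22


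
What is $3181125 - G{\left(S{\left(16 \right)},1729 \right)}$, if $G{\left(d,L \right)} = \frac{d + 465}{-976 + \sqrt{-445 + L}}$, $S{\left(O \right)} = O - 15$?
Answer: $\frac{756544804579}{237823} + \frac{233 \sqrt{321}}{237823} \approx 3.1811 \cdot 10^{6}$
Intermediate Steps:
$S{\left(O \right)} = -15 + O$
$G{\left(d,L \right)} = \frac{465 + d}{-976 + \sqrt{-445 + L}}$
$3181125 - G{\left(S{\left(16 \right)},1729 \right)} = 3181125 - \frac{465 + \left(-15 + 16\right)}{-976 + \sqrt{-445 + 1729}} = 3181125 - \frac{465 + 1}{-976 + \sqrt{1284}} = 3181125 - \frac{1}{-976 + 2 \sqrt{321}} \cdot 466 = 3181125 - \frac{466}{-976 + 2 \sqrt{321}}$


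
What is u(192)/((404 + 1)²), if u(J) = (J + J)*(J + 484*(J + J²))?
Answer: 765239296/18225 ≈ 41988.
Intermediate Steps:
u(J) = 2*J*(484*J² + 485*J) (u(J) = (2*J)*(J + (484*J + 484*J²)) = (2*J)*(484*J² + 485*J) = 2*J*(484*J² + 485*J))
u(192)/((404 + 1)²) = (192²*(970 + 968*192))/((404 + 1)²) = (36864*(970 + 185856))/(405²) = (36864*186826)/164025 = 6887153664*(1/164025) = 765239296/18225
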